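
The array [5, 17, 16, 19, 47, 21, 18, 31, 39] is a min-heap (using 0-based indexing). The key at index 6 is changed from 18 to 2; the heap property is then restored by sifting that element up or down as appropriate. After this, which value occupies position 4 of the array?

47

set index 6 from 18 to 2 → [5, 17, 16, 19, 47, 21, 2, 31, 39]
2 < parent 16 at index 2, swap → [5, 17, 2, 19, 47, 21, 16, 31, 39]
2 < parent 5 at index 0, swap → [2, 17, 5, 19, 47, 21, 16, 31, 39]
resulting array: [2, 17, 5, 19, 47, 21, 16, 31, 39]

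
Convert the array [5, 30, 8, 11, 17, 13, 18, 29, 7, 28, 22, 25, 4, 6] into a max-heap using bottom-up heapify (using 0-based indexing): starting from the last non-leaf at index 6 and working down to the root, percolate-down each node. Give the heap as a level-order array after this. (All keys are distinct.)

sift down from index 6: already satisfies heap property
sift down from index 5:
  13 vs larger child 25 at index 11, swap → [5, 30, 8, 11, 17, 25, 18, 29, 7, 28, 22, 13, 4, 6]
sift down from index 4:
  17 vs larger child 28 at index 9, swap → [5, 30, 8, 11, 28, 25, 18, 29, 7, 17, 22, 13, 4, 6]
sift down from index 3:
  11 vs larger child 29 at index 7, swap → [5, 30, 8, 29, 28, 25, 18, 11, 7, 17, 22, 13, 4, 6]
sift down from index 2:
  8 vs larger child 25 at index 5, swap → [5, 30, 25, 29, 28, 8, 18, 11, 7, 17, 22, 13, 4, 6]
  8 vs larger child 13 at index 11, swap → [5, 30, 25, 29, 28, 13, 18, 11, 7, 17, 22, 8, 4, 6]
sift down from index 1: already satisfies heap property
sift down from index 0:
  5 vs larger child 30 at index 1, swap → [30, 5, 25, 29, 28, 13, 18, 11, 7, 17, 22, 8, 4, 6]
  5 vs larger child 29 at index 3, swap → [30, 29, 25, 5, 28, 13, 18, 11, 7, 17, 22, 8, 4, 6]
  5 vs larger child 11 at index 7, swap → [30, 29, 25, 11, 28, 13, 18, 5, 7, 17, 22, 8, 4, 6]

[30, 29, 25, 11, 28, 13, 18, 5, 7, 17, 22, 8, 4, 6]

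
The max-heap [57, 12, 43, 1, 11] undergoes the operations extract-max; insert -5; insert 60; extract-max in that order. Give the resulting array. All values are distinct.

[43, 12, 11, 1, -5]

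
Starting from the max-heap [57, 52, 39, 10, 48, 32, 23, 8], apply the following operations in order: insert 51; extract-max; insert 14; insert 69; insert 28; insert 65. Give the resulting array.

insert 51:
  append 51 at index 8 → [57, 52, 39, 10, 48, 32, 23, 8, 51]
  51 > parent 10 at index 3, swap → [57, 52, 39, 51, 48, 32, 23, 8, 10]
extract-max → returns 57:
  remove root 57; move last element 10 to root → [10, 52, 39, 51, 48, 32, 23, 8]
  10 vs larger child 52 at index 1, swap → [52, 10, 39, 51, 48, 32, 23, 8]
  10 vs larger child 51 at index 3, swap → [52, 51, 39, 10, 48, 32, 23, 8]
insert 14:
  append 14 at index 8 → [52, 51, 39, 10, 48, 32, 23, 8, 14]
  14 > parent 10 at index 3, swap → [52, 51, 39, 14, 48, 32, 23, 8, 10]
insert 69:
  append 69 at index 9 → [52, 51, 39, 14, 48, 32, 23, 8, 10, 69]
  69 > parent 48 at index 4, swap → [52, 51, 39, 14, 69, 32, 23, 8, 10, 48]
  69 > parent 51 at index 1, swap → [52, 69, 39, 14, 51, 32, 23, 8, 10, 48]
  69 > parent 52 at index 0, swap → [69, 52, 39, 14, 51, 32, 23, 8, 10, 48]
insert 28:
  append 28 at index 10 → [69, 52, 39, 14, 51, 32, 23, 8, 10, 48, 28] (no swap needed)
insert 65:
  append 65 at index 11 → [69, 52, 39, 14, 51, 32, 23, 8, 10, 48, 28, 65]
  65 > parent 32 at index 5, swap → [69, 52, 39, 14, 51, 65, 23, 8, 10, 48, 28, 32]
  65 > parent 39 at index 2, swap → [69, 52, 65, 14, 51, 39, 23, 8, 10, 48, 28, 32]

[69, 52, 65, 14, 51, 39, 23, 8, 10, 48, 28, 32]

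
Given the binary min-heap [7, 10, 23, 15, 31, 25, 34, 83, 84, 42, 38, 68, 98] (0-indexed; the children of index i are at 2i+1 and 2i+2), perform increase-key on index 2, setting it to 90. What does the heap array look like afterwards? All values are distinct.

set index 2 from 23 to 90 → [7, 10, 90, 15, 31, 25, 34, 83, 84, 42, 38, 68, 98]
90 vs smaller child 25 at index 5, swap → [7, 10, 25, 15, 31, 90, 34, 83, 84, 42, 38, 68, 98]
90 vs smaller child 68 at index 11, swap → [7, 10, 25, 15, 31, 68, 34, 83, 84, 42, 38, 90, 98]

[7, 10, 25, 15, 31, 68, 34, 83, 84, 42, 38, 90, 98]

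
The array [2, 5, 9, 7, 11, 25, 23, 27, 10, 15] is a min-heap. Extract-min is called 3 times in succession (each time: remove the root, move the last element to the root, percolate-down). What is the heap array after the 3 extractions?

extract-min #1 returns 2:
  remove root 2; move last element 15 to root → [15, 5, 9, 7, 11, 25, 23, 27, 10]
  15 vs smaller child 5 at index 1, swap → [5, 15, 9, 7, 11, 25, 23, 27, 10]
  15 vs smaller child 7 at index 3, swap → [5, 7, 9, 15, 11, 25, 23, 27, 10]
  15 vs smaller child 10 at index 8, swap → [5, 7, 9, 10, 11, 25, 23, 27, 15]
extract-min #2 returns 5:
  remove root 5; move last element 15 to root → [15, 7, 9, 10, 11, 25, 23, 27]
  15 vs smaller child 7 at index 1, swap → [7, 15, 9, 10, 11, 25, 23, 27]
  15 vs smaller child 10 at index 3, swap → [7, 10, 9, 15, 11, 25, 23, 27]
extract-min #3 returns 7:
  remove root 7; move last element 27 to root → [27, 10, 9, 15, 11, 25, 23]
  27 vs smaller child 9 at index 2, swap → [9, 10, 27, 15, 11, 25, 23]
  27 vs smaller child 23 at index 6, swap → [9, 10, 23, 15, 11, 25, 27]

[9, 10, 23, 15, 11, 25, 27]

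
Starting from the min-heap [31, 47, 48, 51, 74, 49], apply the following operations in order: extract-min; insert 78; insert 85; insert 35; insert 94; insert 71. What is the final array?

[35, 47, 48, 49, 71, 78, 85, 51, 94, 74]

extract-min → returns 31:
  remove root 31; move last element 49 to root → [49, 47, 48, 51, 74]
  49 vs smaller child 47 at index 1, swap → [47, 49, 48, 51, 74]
insert 78:
  append 78 at index 5 → [47, 49, 48, 51, 74, 78] (no swap needed)
insert 85:
  append 85 at index 6 → [47, 49, 48, 51, 74, 78, 85] (no swap needed)
insert 35:
  append 35 at index 7 → [47, 49, 48, 51, 74, 78, 85, 35]
  35 < parent 51 at index 3, swap → [47, 49, 48, 35, 74, 78, 85, 51]
  35 < parent 49 at index 1, swap → [47, 35, 48, 49, 74, 78, 85, 51]
  35 < parent 47 at index 0, swap → [35, 47, 48, 49, 74, 78, 85, 51]
insert 94:
  append 94 at index 8 → [35, 47, 48, 49, 74, 78, 85, 51, 94] (no swap needed)
insert 71:
  append 71 at index 9 → [35, 47, 48, 49, 74, 78, 85, 51, 94, 71]
  71 < parent 74 at index 4, swap → [35, 47, 48, 49, 71, 78, 85, 51, 94, 74]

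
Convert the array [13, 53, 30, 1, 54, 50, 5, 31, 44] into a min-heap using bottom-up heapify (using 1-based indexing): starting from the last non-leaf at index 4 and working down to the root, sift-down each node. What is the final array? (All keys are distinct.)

[1, 13, 5, 31, 54, 50, 30, 53, 44]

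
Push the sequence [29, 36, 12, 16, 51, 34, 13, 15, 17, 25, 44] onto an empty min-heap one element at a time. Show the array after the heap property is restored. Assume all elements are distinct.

Insert 29:
  append 29 at index 0 → [29] (no swap needed)
Insert 36:
  append 36 at index 1 → [29, 36] (no swap needed)
Insert 12:
  append 12 at index 2 → [29, 36, 12]
  12 < parent 29 at index 0, swap → [12, 36, 29]
Insert 16:
  append 16 at index 3 → [12, 36, 29, 16]
  16 < parent 36 at index 1, swap → [12, 16, 29, 36]
Insert 51:
  append 51 at index 4 → [12, 16, 29, 36, 51] (no swap needed)
Insert 34:
  append 34 at index 5 → [12, 16, 29, 36, 51, 34] (no swap needed)
Insert 13:
  append 13 at index 6 → [12, 16, 29, 36, 51, 34, 13]
  13 < parent 29 at index 2, swap → [12, 16, 13, 36, 51, 34, 29]
Insert 15:
  append 15 at index 7 → [12, 16, 13, 36, 51, 34, 29, 15]
  15 < parent 36 at index 3, swap → [12, 16, 13, 15, 51, 34, 29, 36]
  15 < parent 16 at index 1, swap → [12, 15, 13, 16, 51, 34, 29, 36]
Insert 17:
  append 17 at index 8 → [12, 15, 13, 16, 51, 34, 29, 36, 17] (no swap needed)
Insert 25:
  append 25 at index 9 → [12, 15, 13, 16, 51, 34, 29, 36, 17, 25]
  25 < parent 51 at index 4, swap → [12, 15, 13, 16, 25, 34, 29, 36, 17, 51]
Insert 44:
  append 44 at index 10 → [12, 15, 13, 16, 25, 34, 29, 36, 17, 51, 44] (no swap needed)

[12, 15, 13, 16, 25, 34, 29, 36, 17, 51, 44]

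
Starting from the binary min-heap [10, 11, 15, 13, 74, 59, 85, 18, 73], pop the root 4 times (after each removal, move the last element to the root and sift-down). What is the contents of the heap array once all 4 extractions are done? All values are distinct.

extract-min #1 returns 10:
  remove root 10; move last element 73 to root → [73, 11, 15, 13, 74, 59, 85, 18]
  73 vs smaller child 11 at index 1, swap → [11, 73, 15, 13, 74, 59, 85, 18]
  73 vs smaller child 13 at index 3, swap → [11, 13, 15, 73, 74, 59, 85, 18]
  73 vs only child 18 at index 7, swap → [11, 13, 15, 18, 74, 59, 85, 73]
extract-min #2 returns 11:
  remove root 11; move last element 73 to root → [73, 13, 15, 18, 74, 59, 85]
  73 vs smaller child 13 at index 1, swap → [13, 73, 15, 18, 74, 59, 85]
  73 vs smaller child 18 at index 3, swap → [13, 18, 15, 73, 74, 59, 85]
extract-min #3 returns 13:
  remove root 13; move last element 85 to root → [85, 18, 15, 73, 74, 59]
  85 vs smaller child 15 at index 2, swap → [15, 18, 85, 73, 74, 59]
  85 vs only child 59 at index 5, swap → [15, 18, 59, 73, 74, 85]
extract-min #4 returns 15:
  remove root 15; move last element 85 to root → [85, 18, 59, 73, 74]
  85 vs smaller child 18 at index 1, swap → [18, 85, 59, 73, 74]
  85 vs smaller child 73 at index 3, swap → [18, 73, 59, 85, 74]

[18, 73, 59, 85, 74]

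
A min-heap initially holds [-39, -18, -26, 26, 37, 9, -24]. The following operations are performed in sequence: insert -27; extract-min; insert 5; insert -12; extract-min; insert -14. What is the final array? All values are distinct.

[-26, -18, -24, -14, 37, 9, 5, 26, -12]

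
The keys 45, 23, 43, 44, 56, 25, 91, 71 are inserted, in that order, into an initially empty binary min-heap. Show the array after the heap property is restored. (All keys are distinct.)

[23, 44, 25, 45, 56, 43, 91, 71]

Insert 45:
  append 45 at index 0 → [45] (no swap needed)
Insert 23:
  append 23 at index 1 → [45, 23]
  23 < parent 45 at index 0, swap → [23, 45]
Insert 43:
  append 43 at index 2 → [23, 45, 43] (no swap needed)
Insert 44:
  append 44 at index 3 → [23, 45, 43, 44]
  44 < parent 45 at index 1, swap → [23, 44, 43, 45]
Insert 56:
  append 56 at index 4 → [23, 44, 43, 45, 56] (no swap needed)
Insert 25:
  append 25 at index 5 → [23, 44, 43, 45, 56, 25]
  25 < parent 43 at index 2, swap → [23, 44, 25, 45, 56, 43]
Insert 91:
  append 91 at index 6 → [23, 44, 25, 45, 56, 43, 91] (no swap needed)
Insert 71:
  append 71 at index 7 → [23, 44, 25, 45, 56, 43, 91, 71] (no swap needed)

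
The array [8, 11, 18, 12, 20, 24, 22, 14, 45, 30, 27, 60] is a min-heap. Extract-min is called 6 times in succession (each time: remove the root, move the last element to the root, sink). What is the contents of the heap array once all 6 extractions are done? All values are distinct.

extract-min #1 returns 8:
  remove root 8; move last element 60 to root → [60, 11, 18, 12, 20, 24, 22, 14, 45, 30, 27]
  60 vs smaller child 11 at index 1, swap → [11, 60, 18, 12, 20, 24, 22, 14, 45, 30, 27]
  60 vs smaller child 12 at index 3, swap → [11, 12, 18, 60, 20, 24, 22, 14, 45, 30, 27]
  60 vs smaller child 14 at index 7, swap → [11, 12, 18, 14, 20, 24, 22, 60, 45, 30, 27]
extract-min #2 returns 11:
  remove root 11; move last element 27 to root → [27, 12, 18, 14, 20, 24, 22, 60, 45, 30]
  27 vs smaller child 12 at index 1, swap → [12, 27, 18, 14, 20, 24, 22, 60, 45, 30]
  27 vs smaller child 14 at index 3, swap → [12, 14, 18, 27, 20, 24, 22, 60, 45, 30]
extract-min #3 returns 12:
  remove root 12; move last element 30 to root → [30, 14, 18, 27, 20, 24, 22, 60, 45]
  30 vs smaller child 14 at index 1, swap → [14, 30, 18, 27, 20, 24, 22, 60, 45]
  30 vs smaller child 20 at index 4, swap → [14, 20, 18, 27, 30, 24, 22, 60, 45]
extract-min #4 returns 14:
  remove root 14; move last element 45 to root → [45, 20, 18, 27, 30, 24, 22, 60]
  45 vs smaller child 18 at index 2, swap → [18, 20, 45, 27, 30, 24, 22, 60]
  45 vs smaller child 22 at index 6, swap → [18, 20, 22, 27, 30, 24, 45, 60]
extract-min #5 returns 18:
  remove root 18; move last element 60 to root → [60, 20, 22, 27, 30, 24, 45]
  60 vs smaller child 20 at index 1, swap → [20, 60, 22, 27, 30, 24, 45]
  60 vs smaller child 27 at index 3, swap → [20, 27, 22, 60, 30, 24, 45]
extract-min #6 returns 20:
  remove root 20; move last element 45 to root → [45, 27, 22, 60, 30, 24]
  45 vs smaller child 22 at index 2, swap → [22, 27, 45, 60, 30, 24]
  45 vs only child 24 at index 5, swap → [22, 27, 24, 60, 30, 45]

[22, 27, 24, 60, 30, 45]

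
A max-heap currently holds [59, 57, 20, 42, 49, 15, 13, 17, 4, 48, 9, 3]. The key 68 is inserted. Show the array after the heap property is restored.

append 68 at index 12 → [59, 57, 20, 42, 49, 15, 13, 17, 4, 48, 9, 3, 68]
68 > parent 15 at index 5, swap → [59, 57, 20, 42, 49, 68, 13, 17, 4, 48, 9, 3, 15]
68 > parent 20 at index 2, swap → [59, 57, 68, 42, 49, 20, 13, 17, 4, 48, 9, 3, 15]
68 > parent 59 at index 0, swap → [68, 57, 59, 42, 49, 20, 13, 17, 4, 48, 9, 3, 15]

[68, 57, 59, 42, 49, 20, 13, 17, 4, 48, 9, 3, 15]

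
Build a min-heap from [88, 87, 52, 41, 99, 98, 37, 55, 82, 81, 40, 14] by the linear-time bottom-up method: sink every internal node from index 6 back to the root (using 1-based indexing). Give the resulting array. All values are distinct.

[14, 40, 37, 41, 81, 52, 88, 55, 82, 87, 99, 98]

sift down from index 6:
  98 vs only child 14 at index 12, swap → [88, 87, 52, 41, 99, 14, 37, 55, 82, 81, 40, 98]
sift down from index 5:
  99 vs smaller child 40 at index 11, swap → [88, 87, 52, 41, 40, 14, 37, 55, 82, 81, 99, 98]
sift down from index 4: already satisfies heap property
sift down from index 3:
  52 vs smaller child 14 at index 6, swap → [88, 87, 14, 41, 40, 52, 37, 55, 82, 81, 99, 98]
sift down from index 2:
  87 vs smaller child 40 at index 5, swap → [88, 40, 14, 41, 87, 52, 37, 55, 82, 81, 99, 98]
  87 vs smaller child 81 at index 10, swap → [88, 40, 14, 41, 81, 52, 37, 55, 82, 87, 99, 98]
sift down from index 1:
  88 vs smaller child 14 at index 3, swap → [14, 40, 88, 41, 81, 52, 37, 55, 82, 87, 99, 98]
  88 vs smaller child 37 at index 7, swap → [14, 40, 37, 41, 81, 52, 88, 55, 82, 87, 99, 98]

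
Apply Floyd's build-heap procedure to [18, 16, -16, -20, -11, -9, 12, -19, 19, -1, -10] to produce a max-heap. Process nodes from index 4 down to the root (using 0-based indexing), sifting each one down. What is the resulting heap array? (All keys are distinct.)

sift down from index 4:
  -11 vs larger child -1 at index 9, swap → [18, 16, -16, -20, -1, -9, 12, -19, 19, -11, -10]
sift down from index 3:
  -20 vs larger child 19 at index 8, swap → [18, 16, -16, 19, -1, -9, 12, -19, -20, -11, -10]
sift down from index 2:
  -16 vs larger child 12 at index 6, swap → [18, 16, 12, 19, -1, -9, -16, -19, -20, -11, -10]
sift down from index 1:
  16 vs larger child 19 at index 3, swap → [18, 19, 12, 16, -1, -9, -16, -19, -20, -11, -10]
sift down from index 0:
  18 vs larger child 19 at index 1, swap → [19, 18, 12, 16, -1, -9, -16, -19, -20, -11, -10]

[19, 18, 12, 16, -1, -9, -16, -19, -20, -11, -10]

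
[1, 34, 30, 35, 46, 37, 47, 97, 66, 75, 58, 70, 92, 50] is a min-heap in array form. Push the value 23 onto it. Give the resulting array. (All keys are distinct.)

[1, 34, 23, 35, 46, 37, 30, 97, 66, 75, 58, 70, 92, 50, 47]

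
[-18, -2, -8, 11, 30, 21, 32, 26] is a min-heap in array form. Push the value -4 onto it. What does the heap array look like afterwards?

[-18, -4, -8, -2, 30, 21, 32, 26, 11]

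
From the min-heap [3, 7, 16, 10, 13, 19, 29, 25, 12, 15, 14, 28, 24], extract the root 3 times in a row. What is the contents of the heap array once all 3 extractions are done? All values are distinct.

[12, 13, 16, 24, 14, 19, 29, 25, 28, 15]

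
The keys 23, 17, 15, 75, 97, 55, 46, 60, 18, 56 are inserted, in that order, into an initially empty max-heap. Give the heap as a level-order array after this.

Insert 23:
  append 23 at index 0 → [23] (no swap needed)
Insert 17:
  append 17 at index 1 → [23, 17] (no swap needed)
Insert 15:
  append 15 at index 2 → [23, 17, 15] (no swap needed)
Insert 75:
  append 75 at index 3 → [23, 17, 15, 75]
  75 > parent 17 at index 1, swap → [23, 75, 15, 17]
  75 > parent 23 at index 0, swap → [75, 23, 15, 17]
Insert 97:
  append 97 at index 4 → [75, 23, 15, 17, 97]
  97 > parent 23 at index 1, swap → [75, 97, 15, 17, 23]
  97 > parent 75 at index 0, swap → [97, 75, 15, 17, 23]
Insert 55:
  append 55 at index 5 → [97, 75, 15, 17, 23, 55]
  55 > parent 15 at index 2, swap → [97, 75, 55, 17, 23, 15]
Insert 46:
  append 46 at index 6 → [97, 75, 55, 17, 23, 15, 46] (no swap needed)
Insert 60:
  append 60 at index 7 → [97, 75, 55, 17, 23, 15, 46, 60]
  60 > parent 17 at index 3, swap → [97, 75, 55, 60, 23, 15, 46, 17]
Insert 18:
  append 18 at index 8 → [97, 75, 55, 60, 23, 15, 46, 17, 18] (no swap needed)
Insert 56:
  append 56 at index 9 → [97, 75, 55, 60, 23, 15, 46, 17, 18, 56]
  56 > parent 23 at index 4, swap → [97, 75, 55, 60, 56, 15, 46, 17, 18, 23]

[97, 75, 55, 60, 56, 15, 46, 17, 18, 23]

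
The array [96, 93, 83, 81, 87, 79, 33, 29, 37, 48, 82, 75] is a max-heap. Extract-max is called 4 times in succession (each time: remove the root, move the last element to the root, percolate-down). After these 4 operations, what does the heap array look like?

[82, 81, 79, 37, 75, 48, 33, 29]

extract-max #1 returns 96:
  remove root 96; move last element 75 to root → [75, 93, 83, 81, 87, 79, 33, 29, 37, 48, 82]
  75 vs larger child 93 at index 1, swap → [93, 75, 83, 81, 87, 79, 33, 29, 37, 48, 82]
  75 vs larger child 87 at index 4, swap → [93, 87, 83, 81, 75, 79, 33, 29, 37, 48, 82]
  75 vs larger child 82 at index 10, swap → [93, 87, 83, 81, 82, 79, 33, 29, 37, 48, 75]
extract-max #2 returns 93:
  remove root 93; move last element 75 to root → [75, 87, 83, 81, 82, 79, 33, 29, 37, 48]
  75 vs larger child 87 at index 1, swap → [87, 75, 83, 81, 82, 79, 33, 29, 37, 48]
  75 vs larger child 82 at index 4, swap → [87, 82, 83, 81, 75, 79, 33, 29, 37, 48]
extract-max #3 returns 87:
  remove root 87; move last element 48 to root → [48, 82, 83, 81, 75, 79, 33, 29, 37]
  48 vs larger child 83 at index 2, swap → [83, 82, 48, 81, 75, 79, 33, 29, 37]
  48 vs larger child 79 at index 5, swap → [83, 82, 79, 81, 75, 48, 33, 29, 37]
extract-max #4 returns 83:
  remove root 83; move last element 37 to root → [37, 82, 79, 81, 75, 48, 33, 29]
  37 vs larger child 82 at index 1, swap → [82, 37, 79, 81, 75, 48, 33, 29]
  37 vs larger child 81 at index 3, swap → [82, 81, 79, 37, 75, 48, 33, 29]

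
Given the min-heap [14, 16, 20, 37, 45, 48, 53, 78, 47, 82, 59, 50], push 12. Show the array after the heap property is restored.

[12, 16, 14, 37, 45, 20, 53, 78, 47, 82, 59, 50, 48]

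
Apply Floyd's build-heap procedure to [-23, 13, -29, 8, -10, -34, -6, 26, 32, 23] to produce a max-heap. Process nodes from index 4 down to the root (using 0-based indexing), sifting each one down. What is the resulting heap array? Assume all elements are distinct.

sift down from index 4:
  -10 vs only child 23 at index 9, swap → [-23, 13, -29, 8, 23, -34, -6, 26, 32, -10]
sift down from index 3:
  8 vs larger child 32 at index 8, swap → [-23, 13, -29, 32, 23, -34, -6, 26, 8, -10]
sift down from index 2:
  -29 vs larger child -6 at index 6, swap → [-23, 13, -6, 32, 23, -34, -29, 26, 8, -10]
sift down from index 1:
  13 vs larger child 32 at index 3, swap → [-23, 32, -6, 13, 23, -34, -29, 26, 8, -10]
  13 vs larger child 26 at index 7, swap → [-23, 32, -6, 26, 23, -34, -29, 13, 8, -10]
sift down from index 0:
  -23 vs larger child 32 at index 1, swap → [32, -23, -6, 26, 23, -34, -29, 13, 8, -10]
  -23 vs larger child 26 at index 3, swap → [32, 26, -6, -23, 23, -34, -29, 13, 8, -10]
  -23 vs larger child 13 at index 7, swap → [32, 26, -6, 13, 23, -34, -29, -23, 8, -10]

[32, 26, -6, 13, 23, -34, -29, -23, 8, -10]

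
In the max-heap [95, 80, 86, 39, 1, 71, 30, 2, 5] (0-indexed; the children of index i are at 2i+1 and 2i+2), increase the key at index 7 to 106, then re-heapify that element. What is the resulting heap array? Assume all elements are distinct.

set index 7 from 2 to 106 → [95, 80, 86, 39, 1, 71, 30, 106, 5]
106 > parent 39 at index 3, swap → [95, 80, 86, 106, 1, 71, 30, 39, 5]
106 > parent 80 at index 1, swap → [95, 106, 86, 80, 1, 71, 30, 39, 5]
106 > parent 95 at index 0, swap → [106, 95, 86, 80, 1, 71, 30, 39, 5]

[106, 95, 86, 80, 1, 71, 30, 39, 5]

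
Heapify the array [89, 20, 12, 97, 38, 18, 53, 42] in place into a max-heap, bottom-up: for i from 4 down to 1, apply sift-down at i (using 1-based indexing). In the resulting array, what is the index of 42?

4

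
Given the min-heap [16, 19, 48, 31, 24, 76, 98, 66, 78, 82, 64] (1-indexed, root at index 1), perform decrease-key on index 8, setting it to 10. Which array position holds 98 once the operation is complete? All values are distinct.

set index 8 from 66 to 10 → [16, 19, 48, 31, 24, 76, 98, 10, 78, 82, 64]
10 < parent 31 at index 4, swap → [16, 19, 48, 10, 24, 76, 98, 31, 78, 82, 64]
10 < parent 19 at index 2, swap → [16, 10, 48, 19, 24, 76, 98, 31, 78, 82, 64]
10 < parent 16 at index 1, swap → [10, 16, 48, 19, 24, 76, 98, 31, 78, 82, 64]
resulting array: [10, 16, 48, 19, 24, 76, 98, 31, 78, 82, 64]

7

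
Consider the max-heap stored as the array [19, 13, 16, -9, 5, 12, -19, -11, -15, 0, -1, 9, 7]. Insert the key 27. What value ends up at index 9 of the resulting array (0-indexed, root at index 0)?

append 27 at index 13 → [19, 13, 16, -9, 5, 12, -19, -11, -15, 0, -1, 9, 7, 27]
27 > parent -19 at index 6, swap → [19, 13, 16, -9, 5, 12, 27, -11, -15, 0, -1, 9, 7, -19]
27 > parent 16 at index 2, swap → [19, 13, 27, -9, 5, 12, 16, -11, -15, 0, -1, 9, 7, -19]
27 > parent 19 at index 0, swap → [27, 13, 19, -9, 5, 12, 16, -11, -15, 0, -1, 9, 7, -19]
resulting array: [27, 13, 19, -9, 5, 12, 16, -11, -15, 0, -1, 9, 7, -19]

0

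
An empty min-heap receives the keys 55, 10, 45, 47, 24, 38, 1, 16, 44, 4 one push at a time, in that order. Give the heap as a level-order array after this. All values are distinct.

Insert 55:
  append 55 at index 0 → [55] (no swap needed)
Insert 10:
  append 10 at index 1 → [55, 10]
  10 < parent 55 at index 0, swap → [10, 55]
Insert 45:
  append 45 at index 2 → [10, 55, 45] (no swap needed)
Insert 47:
  append 47 at index 3 → [10, 55, 45, 47]
  47 < parent 55 at index 1, swap → [10, 47, 45, 55]
Insert 24:
  append 24 at index 4 → [10, 47, 45, 55, 24]
  24 < parent 47 at index 1, swap → [10, 24, 45, 55, 47]
Insert 38:
  append 38 at index 5 → [10, 24, 45, 55, 47, 38]
  38 < parent 45 at index 2, swap → [10, 24, 38, 55, 47, 45]
Insert 1:
  append 1 at index 6 → [10, 24, 38, 55, 47, 45, 1]
  1 < parent 38 at index 2, swap → [10, 24, 1, 55, 47, 45, 38]
  1 < parent 10 at index 0, swap → [1, 24, 10, 55, 47, 45, 38]
Insert 16:
  append 16 at index 7 → [1, 24, 10, 55, 47, 45, 38, 16]
  16 < parent 55 at index 3, swap → [1, 24, 10, 16, 47, 45, 38, 55]
  16 < parent 24 at index 1, swap → [1, 16, 10, 24, 47, 45, 38, 55]
Insert 44:
  append 44 at index 8 → [1, 16, 10, 24, 47, 45, 38, 55, 44] (no swap needed)
Insert 4:
  append 4 at index 9 → [1, 16, 10, 24, 47, 45, 38, 55, 44, 4]
  4 < parent 47 at index 4, swap → [1, 16, 10, 24, 4, 45, 38, 55, 44, 47]
  4 < parent 16 at index 1, swap → [1, 4, 10, 24, 16, 45, 38, 55, 44, 47]

[1, 4, 10, 24, 16, 45, 38, 55, 44, 47]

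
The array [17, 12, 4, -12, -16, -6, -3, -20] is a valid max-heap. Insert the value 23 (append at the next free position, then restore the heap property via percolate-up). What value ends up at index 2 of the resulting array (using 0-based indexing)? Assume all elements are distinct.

append 23 at index 8 → [17, 12, 4, -12, -16, -6, -3, -20, 23]
23 > parent -12 at index 3, swap → [17, 12, 4, 23, -16, -6, -3, -20, -12]
23 > parent 12 at index 1, swap → [17, 23, 4, 12, -16, -6, -3, -20, -12]
23 > parent 17 at index 0, swap → [23, 17, 4, 12, -16, -6, -3, -20, -12]
resulting array: [23, 17, 4, 12, -16, -6, -3, -20, -12]

4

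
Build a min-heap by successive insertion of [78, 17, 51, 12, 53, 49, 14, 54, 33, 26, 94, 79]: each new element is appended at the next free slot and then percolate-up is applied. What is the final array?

[12, 17, 14, 33, 26, 51, 49, 78, 54, 53, 94, 79]

Insert 78:
  append 78 at index 0 → [78] (no swap needed)
Insert 17:
  append 17 at index 1 → [78, 17]
  17 < parent 78 at index 0, swap → [17, 78]
Insert 51:
  append 51 at index 2 → [17, 78, 51] (no swap needed)
Insert 12:
  append 12 at index 3 → [17, 78, 51, 12]
  12 < parent 78 at index 1, swap → [17, 12, 51, 78]
  12 < parent 17 at index 0, swap → [12, 17, 51, 78]
Insert 53:
  append 53 at index 4 → [12, 17, 51, 78, 53] (no swap needed)
Insert 49:
  append 49 at index 5 → [12, 17, 51, 78, 53, 49]
  49 < parent 51 at index 2, swap → [12, 17, 49, 78, 53, 51]
Insert 14:
  append 14 at index 6 → [12, 17, 49, 78, 53, 51, 14]
  14 < parent 49 at index 2, swap → [12, 17, 14, 78, 53, 51, 49]
Insert 54:
  append 54 at index 7 → [12, 17, 14, 78, 53, 51, 49, 54]
  54 < parent 78 at index 3, swap → [12, 17, 14, 54, 53, 51, 49, 78]
Insert 33:
  append 33 at index 8 → [12, 17, 14, 54, 53, 51, 49, 78, 33]
  33 < parent 54 at index 3, swap → [12, 17, 14, 33, 53, 51, 49, 78, 54]
Insert 26:
  append 26 at index 9 → [12, 17, 14, 33, 53, 51, 49, 78, 54, 26]
  26 < parent 53 at index 4, swap → [12, 17, 14, 33, 26, 51, 49, 78, 54, 53]
Insert 94:
  append 94 at index 10 → [12, 17, 14, 33, 26, 51, 49, 78, 54, 53, 94] (no swap needed)
Insert 79:
  append 79 at index 11 → [12, 17, 14, 33, 26, 51, 49, 78, 54, 53, 94, 79] (no swap needed)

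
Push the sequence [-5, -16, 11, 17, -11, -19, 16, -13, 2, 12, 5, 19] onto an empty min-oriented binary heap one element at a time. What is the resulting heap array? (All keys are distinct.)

[-19, -13, -16, -11, -5, 11, 16, 17, 2, 12, 5, 19]

Insert -5:
  append -5 at index 0 → [-5] (no swap needed)
Insert -16:
  append -16 at index 1 → [-5, -16]
  -16 < parent -5 at index 0, swap → [-16, -5]
Insert 11:
  append 11 at index 2 → [-16, -5, 11] (no swap needed)
Insert 17:
  append 17 at index 3 → [-16, -5, 11, 17] (no swap needed)
Insert -11:
  append -11 at index 4 → [-16, -5, 11, 17, -11]
  -11 < parent -5 at index 1, swap → [-16, -11, 11, 17, -5]
Insert -19:
  append -19 at index 5 → [-16, -11, 11, 17, -5, -19]
  -19 < parent 11 at index 2, swap → [-16, -11, -19, 17, -5, 11]
  -19 < parent -16 at index 0, swap → [-19, -11, -16, 17, -5, 11]
Insert 16:
  append 16 at index 6 → [-19, -11, -16, 17, -5, 11, 16] (no swap needed)
Insert -13:
  append -13 at index 7 → [-19, -11, -16, 17, -5, 11, 16, -13]
  -13 < parent 17 at index 3, swap → [-19, -11, -16, -13, -5, 11, 16, 17]
  -13 < parent -11 at index 1, swap → [-19, -13, -16, -11, -5, 11, 16, 17]
Insert 2:
  append 2 at index 8 → [-19, -13, -16, -11, -5, 11, 16, 17, 2] (no swap needed)
Insert 12:
  append 12 at index 9 → [-19, -13, -16, -11, -5, 11, 16, 17, 2, 12] (no swap needed)
Insert 5:
  append 5 at index 10 → [-19, -13, -16, -11, -5, 11, 16, 17, 2, 12, 5] (no swap needed)
Insert 19:
  append 19 at index 11 → [-19, -13, -16, -11, -5, 11, 16, 17, 2, 12, 5, 19] (no swap needed)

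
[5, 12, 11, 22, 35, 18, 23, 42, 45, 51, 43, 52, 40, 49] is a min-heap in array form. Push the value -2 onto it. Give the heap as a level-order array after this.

[-2, 12, 5, 22, 35, 18, 11, 42, 45, 51, 43, 52, 40, 49, 23]

append -2 at index 14 → [5, 12, 11, 22, 35, 18, 23, 42, 45, 51, 43, 52, 40, 49, -2]
-2 < parent 23 at index 6, swap → [5, 12, 11, 22, 35, 18, -2, 42, 45, 51, 43, 52, 40, 49, 23]
-2 < parent 11 at index 2, swap → [5, 12, -2, 22, 35, 18, 11, 42, 45, 51, 43, 52, 40, 49, 23]
-2 < parent 5 at index 0, swap → [-2, 12, 5, 22, 35, 18, 11, 42, 45, 51, 43, 52, 40, 49, 23]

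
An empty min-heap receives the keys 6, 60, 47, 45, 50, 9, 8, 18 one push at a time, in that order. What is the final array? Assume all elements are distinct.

Insert 6:
  append 6 at index 0 → [6] (no swap needed)
Insert 60:
  append 60 at index 1 → [6, 60] (no swap needed)
Insert 47:
  append 47 at index 2 → [6, 60, 47] (no swap needed)
Insert 45:
  append 45 at index 3 → [6, 60, 47, 45]
  45 < parent 60 at index 1, swap → [6, 45, 47, 60]
Insert 50:
  append 50 at index 4 → [6, 45, 47, 60, 50] (no swap needed)
Insert 9:
  append 9 at index 5 → [6, 45, 47, 60, 50, 9]
  9 < parent 47 at index 2, swap → [6, 45, 9, 60, 50, 47]
Insert 8:
  append 8 at index 6 → [6, 45, 9, 60, 50, 47, 8]
  8 < parent 9 at index 2, swap → [6, 45, 8, 60, 50, 47, 9]
Insert 18:
  append 18 at index 7 → [6, 45, 8, 60, 50, 47, 9, 18]
  18 < parent 60 at index 3, swap → [6, 45, 8, 18, 50, 47, 9, 60]
  18 < parent 45 at index 1, swap → [6, 18, 8, 45, 50, 47, 9, 60]

[6, 18, 8, 45, 50, 47, 9, 60]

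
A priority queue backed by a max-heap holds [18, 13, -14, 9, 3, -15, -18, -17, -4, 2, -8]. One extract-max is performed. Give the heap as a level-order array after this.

remove root 18; move last element -8 to root → [-8, 13, -14, 9, 3, -15, -18, -17, -4, 2]
-8 vs larger child 13 at index 1, swap → [13, -8, -14, 9, 3, -15, -18, -17, -4, 2]
-8 vs larger child 9 at index 3, swap → [13, 9, -14, -8, 3, -15, -18, -17, -4, 2]
-8 vs larger child -4 at index 8, swap → [13, 9, -14, -4, 3, -15, -18, -17, -8, 2]

[13, 9, -14, -4, 3, -15, -18, -17, -8, 2]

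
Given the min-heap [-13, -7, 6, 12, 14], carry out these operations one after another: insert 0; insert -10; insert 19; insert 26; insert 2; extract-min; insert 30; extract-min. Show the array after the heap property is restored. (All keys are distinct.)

[-7, 2, 0, 12, 30, 6, 14, 19, 26]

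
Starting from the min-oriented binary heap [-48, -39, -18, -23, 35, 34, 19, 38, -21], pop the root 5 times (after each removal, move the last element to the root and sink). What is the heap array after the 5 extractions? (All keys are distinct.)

[19, 35, 34, 38]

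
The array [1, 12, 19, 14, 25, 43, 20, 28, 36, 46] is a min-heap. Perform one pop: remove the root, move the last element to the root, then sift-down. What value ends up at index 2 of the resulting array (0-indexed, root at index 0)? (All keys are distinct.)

remove root 1; move last element 46 to root → [46, 12, 19, 14, 25, 43, 20, 28, 36]
46 vs smaller child 12 at index 1, swap → [12, 46, 19, 14, 25, 43, 20, 28, 36]
46 vs smaller child 14 at index 3, swap → [12, 14, 19, 46, 25, 43, 20, 28, 36]
46 vs smaller child 28 at index 7, swap → [12, 14, 19, 28, 25, 43, 20, 46, 36]
resulting array: [12, 14, 19, 28, 25, 43, 20, 46, 36]

19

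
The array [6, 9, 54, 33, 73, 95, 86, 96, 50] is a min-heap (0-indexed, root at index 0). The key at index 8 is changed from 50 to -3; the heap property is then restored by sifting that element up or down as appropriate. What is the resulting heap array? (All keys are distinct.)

set index 8 from 50 to -3 → [6, 9, 54, 33, 73, 95, 86, 96, -3]
-3 < parent 33 at index 3, swap → [6, 9, 54, -3, 73, 95, 86, 96, 33]
-3 < parent 9 at index 1, swap → [6, -3, 54, 9, 73, 95, 86, 96, 33]
-3 < parent 6 at index 0, swap → [-3, 6, 54, 9, 73, 95, 86, 96, 33]

[-3, 6, 54, 9, 73, 95, 86, 96, 33]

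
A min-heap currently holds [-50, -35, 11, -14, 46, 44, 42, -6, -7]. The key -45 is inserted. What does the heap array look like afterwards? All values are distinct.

[-50, -45, 11, -14, -35, 44, 42, -6, -7, 46]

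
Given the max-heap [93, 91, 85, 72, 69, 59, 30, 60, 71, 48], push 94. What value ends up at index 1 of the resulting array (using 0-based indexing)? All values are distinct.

append 94 at index 10 → [93, 91, 85, 72, 69, 59, 30, 60, 71, 48, 94]
94 > parent 69 at index 4, swap → [93, 91, 85, 72, 94, 59, 30, 60, 71, 48, 69]
94 > parent 91 at index 1, swap → [93, 94, 85, 72, 91, 59, 30, 60, 71, 48, 69]
94 > parent 93 at index 0, swap → [94, 93, 85, 72, 91, 59, 30, 60, 71, 48, 69]
resulting array: [94, 93, 85, 72, 91, 59, 30, 60, 71, 48, 69]

93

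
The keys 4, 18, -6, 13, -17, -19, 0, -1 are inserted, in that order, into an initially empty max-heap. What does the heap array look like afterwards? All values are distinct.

[18, 13, 0, 4, -17, -19, -6, -1]

Insert 4:
  append 4 at index 0 → [4] (no swap needed)
Insert 18:
  append 18 at index 1 → [4, 18]
  18 > parent 4 at index 0, swap → [18, 4]
Insert -6:
  append -6 at index 2 → [18, 4, -6] (no swap needed)
Insert 13:
  append 13 at index 3 → [18, 4, -6, 13]
  13 > parent 4 at index 1, swap → [18, 13, -6, 4]
Insert -17:
  append -17 at index 4 → [18, 13, -6, 4, -17] (no swap needed)
Insert -19:
  append -19 at index 5 → [18, 13, -6, 4, -17, -19] (no swap needed)
Insert 0:
  append 0 at index 6 → [18, 13, -6, 4, -17, -19, 0]
  0 > parent -6 at index 2, swap → [18, 13, 0, 4, -17, -19, -6]
Insert -1:
  append -1 at index 7 → [18, 13, 0, 4, -17, -19, -6, -1] (no swap needed)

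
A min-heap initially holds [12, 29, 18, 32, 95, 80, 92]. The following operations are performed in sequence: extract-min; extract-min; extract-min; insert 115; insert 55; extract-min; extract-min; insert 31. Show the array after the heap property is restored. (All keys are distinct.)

[31, 80, 115, 95, 92]

extract-min → returns 12:
  remove root 12; move last element 92 to root → [92, 29, 18, 32, 95, 80]
  92 vs smaller child 18 at index 2, swap → [18, 29, 92, 32, 95, 80]
  92 vs only child 80 at index 5, swap → [18, 29, 80, 32, 95, 92]
extract-min → returns 18:
  remove root 18; move last element 92 to root → [92, 29, 80, 32, 95]
  92 vs smaller child 29 at index 1, swap → [29, 92, 80, 32, 95]
  92 vs smaller child 32 at index 3, swap → [29, 32, 80, 92, 95]
extract-min → returns 29:
  remove root 29; move last element 95 to root → [95, 32, 80, 92]
  95 vs smaller child 32 at index 1, swap → [32, 95, 80, 92]
  95 vs only child 92 at index 3, swap → [32, 92, 80, 95]
insert 115:
  append 115 at index 4 → [32, 92, 80, 95, 115] (no swap needed)
insert 55:
  append 55 at index 5 → [32, 92, 80, 95, 115, 55]
  55 < parent 80 at index 2, swap → [32, 92, 55, 95, 115, 80]
extract-min → returns 32:
  remove root 32; move last element 80 to root → [80, 92, 55, 95, 115]
  80 vs smaller child 55 at index 2, swap → [55, 92, 80, 95, 115]
extract-min → returns 55:
  remove root 55; move last element 115 to root → [115, 92, 80, 95]
  115 vs smaller child 80 at index 2, swap → [80, 92, 115, 95]
insert 31:
  append 31 at index 4 → [80, 92, 115, 95, 31]
  31 < parent 92 at index 1, swap → [80, 31, 115, 95, 92]
  31 < parent 80 at index 0, swap → [31, 80, 115, 95, 92]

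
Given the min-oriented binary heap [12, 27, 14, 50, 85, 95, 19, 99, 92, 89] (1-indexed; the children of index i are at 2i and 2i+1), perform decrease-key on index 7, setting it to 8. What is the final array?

set index 7 from 19 to 8 → [12, 27, 14, 50, 85, 95, 8, 99, 92, 89]
8 < parent 14 at index 3, swap → [12, 27, 8, 50, 85, 95, 14, 99, 92, 89]
8 < parent 12 at index 1, swap → [8, 27, 12, 50, 85, 95, 14, 99, 92, 89]

[8, 27, 12, 50, 85, 95, 14, 99, 92, 89]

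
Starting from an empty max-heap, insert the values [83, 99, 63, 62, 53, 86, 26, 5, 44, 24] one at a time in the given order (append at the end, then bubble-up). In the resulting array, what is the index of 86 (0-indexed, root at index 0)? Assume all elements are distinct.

Insert 83:
  append 83 at index 0 → [83] (no swap needed)
Insert 99:
  append 99 at index 1 → [83, 99]
  99 > parent 83 at index 0, swap → [99, 83]
Insert 63:
  append 63 at index 2 → [99, 83, 63] (no swap needed)
Insert 62:
  append 62 at index 3 → [99, 83, 63, 62] (no swap needed)
Insert 53:
  append 53 at index 4 → [99, 83, 63, 62, 53] (no swap needed)
Insert 86:
  append 86 at index 5 → [99, 83, 63, 62, 53, 86]
  86 > parent 63 at index 2, swap → [99, 83, 86, 62, 53, 63]
Insert 26:
  append 26 at index 6 → [99, 83, 86, 62, 53, 63, 26] (no swap needed)
Insert 5:
  append 5 at index 7 → [99, 83, 86, 62, 53, 63, 26, 5] (no swap needed)
Insert 44:
  append 44 at index 8 → [99, 83, 86, 62, 53, 63, 26, 5, 44] (no swap needed)
Insert 24:
  append 24 at index 9 → [99, 83, 86, 62, 53, 63, 26, 5, 44, 24] (no swap needed)
resulting array: [99, 83, 86, 62, 53, 63, 26, 5, 44, 24]

2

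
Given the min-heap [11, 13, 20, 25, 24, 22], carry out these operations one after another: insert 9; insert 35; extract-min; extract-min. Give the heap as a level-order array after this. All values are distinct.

insert 9:
  append 9 at index 6 → [11, 13, 20, 25, 24, 22, 9]
  9 < parent 20 at index 2, swap → [11, 13, 9, 25, 24, 22, 20]
  9 < parent 11 at index 0, swap → [9, 13, 11, 25, 24, 22, 20]
insert 35:
  append 35 at index 7 → [9, 13, 11, 25, 24, 22, 20, 35] (no swap needed)
extract-min → returns 9:
  remove root 9; move last element 35 to root → [35, 13, 11, 25, 24, 22, 20]
  35 vs smaller child 11 at index 2, swap → [11, 13, 35, 25, 24, 22, 20]
  35 vs smaller child 20 at index 6, swap → [11, 13, 20, 25, 24, 22, 35]
extract-min → returns 11:
  remove root 11; move last element 35 to root → [35, 13, 20, 25, 24, 22]
  35 vs smaller child 13 at index 1, swap → [13, 35, 20, 25, 24, 22]
  35 vs smaller child 24 at index 4, swap → [13, 24, 20, 25, 35, 22]

[13, 24, 20, 25, 35, 22]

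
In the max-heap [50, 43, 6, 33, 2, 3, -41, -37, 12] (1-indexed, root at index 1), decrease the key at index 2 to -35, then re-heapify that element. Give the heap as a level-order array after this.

set index 2 from 43 to -35 → [50, -35, 6, 33, 2, 3, -41, -37, 12]
-35 vs larger child 33 at index 4, swap → [50, 33, 6, -35, 2, 3, -41, -37, 12]
-35 vs larger child 12 at index 9, swap → [50, 33, 6, 12, 2, 3, -41, -37, -35]

[50, 33, 6, 12, 2, 3, -41, -37, -35]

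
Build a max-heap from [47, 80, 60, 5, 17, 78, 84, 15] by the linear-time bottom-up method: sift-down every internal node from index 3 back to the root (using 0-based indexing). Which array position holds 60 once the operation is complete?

6

sift down from index 3:
  5 vs only child 15 at index 7, swap → [47, 80, 60, 15, 17, 78, 84, 5]
sift down from index 2:
  60 vs larger child 84 at index 6, swap → [47, 80, 84, 15, 17, 78, 60, 5]
sift down from index 1: already satisfies heap property
sift down from index 0:
  47 vs larger child 84 at index 2, swap → [84, 80, 47, 15, 17, 78, 60, 5]
  47 vs larger child 78 at index 5, swap → [84, 80, 78, 15, 17, 47, 60, 5]
resulting array: [84, 80, 78, 15, 17, 47, 60, 5]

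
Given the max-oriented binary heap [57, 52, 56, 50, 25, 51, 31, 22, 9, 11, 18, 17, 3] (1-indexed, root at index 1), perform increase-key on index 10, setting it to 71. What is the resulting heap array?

set index 10 from 11 to 71 → [57, 52, 56, 50, 25, 51, 31, 22, 9, 71, 18, 17, 3]
71 > parent 25 at index 5, swap → [57, 52, 56, 50, 71, 51, 31, 22, 9, 25, 18, 17, 3]
71 > parent 52 at index 2, swap → [57, 71, 56, 50, 52, 51, 31, 22, 9, 25, 18, 17, 3]
71 > parent 57 at index 1, swap → [71, 57, 56, 50, 52, 51, 31, 22, 9, 25, 18, 17, 3]

[71, 57, 56, 50, 52, 51, 31, 22, 9, 25, 18, 17, 3]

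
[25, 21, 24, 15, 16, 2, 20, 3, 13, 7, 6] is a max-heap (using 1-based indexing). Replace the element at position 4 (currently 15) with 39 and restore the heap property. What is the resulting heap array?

[39, 25, 24, 21, 16, 2, 20, 3, 13, 7, 6]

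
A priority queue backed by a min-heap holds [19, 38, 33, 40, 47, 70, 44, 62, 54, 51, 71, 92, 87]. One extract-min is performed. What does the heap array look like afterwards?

remove root 19; move last element 87 to root → [87, 38, 33, 40, 47, 70, 44, 62, 54, 51, 71, 92]
87 vs smaller child 33 at index 2, swap → [33, 38, 87, 40, 47, 70, 44, 62, 54, 51, 71, 92]
87 vs smaller child 44 at index 6, swap → [33, 38, 44, 40, 47, 70, 87, 62, 54, 51, 71, 92]

[33, 38, 44, 40, 47, 70, 87, 62, 54, 51, 71, 92]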